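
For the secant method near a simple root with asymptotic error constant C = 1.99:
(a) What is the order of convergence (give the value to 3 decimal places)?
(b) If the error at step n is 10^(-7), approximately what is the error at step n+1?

(a) Secant method has superlinear convergence with order φ = (1+√5)/2 ≈ 1.618.
    This means |e_{n+1}| ≈ C|e_n|^1.618.

(b) With |e_n| = 10^(-7) and C = 1.99:
    |e_{n+1}| ≈ 1.99 × (10^(-7))^1.618 = 1.99 × 10^(-11.33)

(a) ≈ 1.618 (golden ratio); (b) |e_{n+1}| ≈ 9.389e-12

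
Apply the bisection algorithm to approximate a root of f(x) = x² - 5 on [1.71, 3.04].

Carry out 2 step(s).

f(x) = x² - 5
Initial interval: [1.71, 3.04]

Iteration 1:
  c_1 = (1.710000 + 3.040000)/2 = 2.375000
  f(c_1) = f(2.375000) = 0.640625
  f(a) × f(c) < 0, new interval: [1.710000, 2.375000]
Iteration 2:
  c_2 = (1.710000 + 2.375000)/2 = 2.042500
  f(c_2) = f(2.042500) = -0.828194
  f(a) × f(c) ≥ 0, new interval: [2.042500, 2.375000]

After 2 iteration(s), the approximation is c_2 = 2.042500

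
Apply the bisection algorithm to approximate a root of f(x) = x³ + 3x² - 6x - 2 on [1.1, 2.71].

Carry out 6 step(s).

f(x) = x³ + 3x² - 6x - 2
Initial interval: [1.1, 2.71]

Iteration 1:
  c_1 = (1.100000 + 2.710000)/2 = 1.905000
  f(c_1) = f(1.905000) = 4.370368
  f(a) × f(c) < 0, new interval: [1.100000, 1.905000]
Iteration 2:
  c_2 = (1.100000 + 1.905000)/2 = 1.502500
  f(c_2) = f(1.502500) = -0.850578
  f(a) × f(c) ≥ 0, new interval: [1.502500, 1.905000]
Iteration 3:
  c_3 = (1.502500 + 1.905000)/2 = 1.703750
  f(c_3) = f(1.703750) = 1.431376
  f(a) × f(c) < 0, new interval: [1.502500, 1.703750]
Iteration 4:
  c_4 = (1.502500 + 1.703750)/2 = 1.603125
  f(c_4) = f(1.603125) = 0.211326
  f(a) × f(c) < 0, new interval: [1.502500, 1.603125]
Iteration 5:
  c_5 = (1.502500 + 1.603125)/2 = 1.552812
  f(c_5) = f(1.552812) = -0.339012
  f(a) × f(c) ≥ 0, new interval: [1.552812, 1.603125]
Iteration 6:
  c_6 = (1.552812 + 1.603125)/2 = 1.577969
  f(c_6) = f(1.577969) = -0.068737
  f(a) × f(c) ≥ 0, new interval: [1.577969, 1.603125]

After 6 iteration(s), the approximation is c_6 = 1.577969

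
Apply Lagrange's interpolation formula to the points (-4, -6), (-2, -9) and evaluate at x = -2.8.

Lagrange interpolation formula:
P(x) = Σ yᵢ × Lᵢ(x)
where Lᵢ(x) = Π_{j≠i} (x - xⱼ)/(xᵢ - xⱼ)

L_0(-2.8) = (-2.8 - (-2))/(-4 - (-2)) = 0.400000
L_1(-2.8) = (-2.8 - (-4))/(-2 - (-4)) = 0.600000

P(-2.8) = (-6)×L_0(-2.8) + (-9)×L_1(-2.8)
P(-2.8) = -7.800000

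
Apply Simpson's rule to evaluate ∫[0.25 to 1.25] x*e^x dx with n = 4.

f(x) = x*e^x
a = 0.25, b = 1.25, n = 4
h = (b - a)/n = 0.250000

Simpson's rule: (h/3)[f(x₀) + 4f(x₁) + 2f(x₂) + ... + f(xₙ)]

x_0 = 0.2500, f(x_0) = 0.321006, coefficient = 1
x_1 = 0.5000, f(x_1) = 0.824361, coefficient = 4
x_2 = 0.7500, f(x_2) = 1.587750, coefficient = 2
x_3 = 1.0000, f(x_3) = 2.718282, coefficient = 4
x_4 = 1.2500, f(x_4) = 4.362929, coefficient = 1

I ≈ (0.250000/3) × 22.030005 = 1.835834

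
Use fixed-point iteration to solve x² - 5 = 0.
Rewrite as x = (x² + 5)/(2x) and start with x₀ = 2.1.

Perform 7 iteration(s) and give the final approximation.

Equation: x² - 5 = 0
Fixed-point form: x = (x² + 5)/(2x)
x₀ = 2.1

x_1 = g(2.100000) = 2.240476
x_2 = g(2.240476) = 2.236072
x_3 = g(2.236072) = 2.236068
x_4 = g(2.236068) = 2.236068
x_5 = g(2.236068) = 2.236068
x_6 = g(2.236068) = 2.236068
x_7 = g(2.236068) = 2.236068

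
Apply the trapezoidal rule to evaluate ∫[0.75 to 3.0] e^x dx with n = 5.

f(x) = e^x
a = 0.75, b = 3.0, n = 5
h = (b - a)/n = 0.450000

Trapezoidal rule: (h/2)[f(x₀) + 2f(x₁) + 2f(x₂) + ... + f(xₙ)]

x_0 = 0.7500, f(x_0) = 2.117000, coefficient = 1
x_1 = 1.2000, f(x_1) = 3.320117, coefficient = 2
x_2 = 1.6500, f(x_2) = 5.206980, coefficient = 2
x_3 = 2.1000, f(x_3) = 8.166170, coefficient = 2
x_4 = 2.5500, f(x_4) = 12.807104, coefficient = 2
x_5 = 3.0000, f(x_5) = 20.085537, coefficient = 1

I ≈ (0.450000/2) × 81.203278 = 18.270738
Exact value: 17.968537
Error: 0.302201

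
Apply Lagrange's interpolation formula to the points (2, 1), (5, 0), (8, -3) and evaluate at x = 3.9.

Lagrange interpolation formula:
P(x) = Σ yᵢ × Lᵢ(x)
where Lᵢ(x) = Π_{j≠i} (x - xⱼ)/(xᵢ - xⱼ)

L_0(3.9) = (3.9 - 5)/(2 - 5) × (3.9 - 8)/(2 - 8) = 0.250556
L_1(3.9) = (3.9 - 2)/(5 - 2) × (3.9 - 8)/(5 - 8) = 0.865556
L_2(3.9) = (3.9 - 2)/(8 - 2) × (3.9 - 5)/(8 - 5) = -0.116111

P(3.9) = 1×L_0(3.9) + 0×L_1(3.9) + (-3)×L_2(3.9)
P(3.9) = 0.598889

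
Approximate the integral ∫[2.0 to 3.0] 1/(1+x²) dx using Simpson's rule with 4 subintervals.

f(x) = 1/(1+x²)
a = 2.0, b = 3.0, n = 4
h = (b - a)/n = 0.250000

Simpson's rule: (h/3)[f(x₀) + 4f(x₁) + 2f(x₂) + ... + f(xₙ)]

x_0 = 2.0000, f(x_0) = 0.200000, coefficient = 1
x_1 = 2.2500, f(x_1) = 0.164948, coefficient = 4
x_2 = 2.5000, f(x_2) = 0.137931, coefficient = 2
x_3 = 2.7500, f(x_3) = 0.116788, coefficient = 4
x_4 = 3.0000, f(x_4) = 0.100000, coefficient = 1

I ≈ (0.250000/3) × 1.702809 = 0.141901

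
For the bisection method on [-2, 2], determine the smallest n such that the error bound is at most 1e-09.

We need (b-a)/2^n ≤ 1e-09
(2 - (-2))/2^n ≤ 1e-09
4/2^n ≤ 1e-09
2^n ≥ 4000000000
n ≥ log₂(4000000000) = 31.90
n ≥ 32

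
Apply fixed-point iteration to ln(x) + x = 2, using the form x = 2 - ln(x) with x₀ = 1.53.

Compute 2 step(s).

Equation: ln(x) + x = 2
Fixed-point form: x = 2 - ln(x)
x₀ = 1.53

x_1 = g(1.530000) = 1.574732
x_2 = g(1.574732) = 1.545915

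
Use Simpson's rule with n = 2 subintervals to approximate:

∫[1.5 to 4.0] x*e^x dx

f(x) = x*e^x
a = 1.5, b = 4.0, n = 2
h = (b - a)/n = 1.250000

Simpson's rule: (h/3)[f(x₀) + 4f(x₁) + 2f(x₂) + ... + f(xₙ)]

x_0 = 1.5000, f(x_0) = 6.722534, coefficient = 1
x_1 = 2.7500, f(x_1) = 43.017238, coefficient = 4
x_2 = 4.0000, f(x_2) = 218.392600, coefficient = 1

I ≈ (1.250000/3) × 397.184084 = 165.493369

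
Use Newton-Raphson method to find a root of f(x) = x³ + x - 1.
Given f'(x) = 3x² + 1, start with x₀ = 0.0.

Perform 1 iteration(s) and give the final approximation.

f(x) = x³ + x - 1
f'(x) = 3x² + 1
x₀ = 0.0

Newton-Raphson formula: x_{n+1} = x_n - f(x_n)/f'(x_n)

Iteration 1:
  f(0.000000) = -1.000000
  f'(0.000000) = 1.000000
  x_1 = 0.000000 - (-1.000000)/1.000000 = 1.000000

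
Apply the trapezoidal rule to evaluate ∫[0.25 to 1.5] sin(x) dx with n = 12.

f(x) = sin(x)
a = 0.25, b = 1.5, n = 12
h = (b - a)/n = 0.104167

Trapezoidal rule: (h/2)[f(x₀) + 2f(x₁) + 2f(x₂) + ... + f(xₙ)]

x_0 = 0.2500, f(x_0) = 0.247404, coefficient = 1
x_1 = 0.3542, f(x_1) = 0.346809, coefficient = 2
x_2 = 0.4583, f(x_2) = 0.442454, coefficient = 2
x_3 = 0.5625, f(x_3) = 0.533303, coefficient = 2
x_4 = 0.6667, f(x_4) = 0.618370, coefficient = 2
x_5 = 0.7708, f(x_5) = 0.696733, coefficient = 2
x_6 = 0.8750, f(x_6) = 0.767544, coefficient = 2
x_7 = 0.9792, f(x_7) = 0.830033, coefficient = 2
x_8 = 1.0833, f(x_8) = 0.883524, coefficient = 2
x_9 = 1.1875, f(x_9) = 0.927437, coefficient = 2
x_10 = 1.2917, f(x_10) = 0.961296, coefficient = 2
x_11 = 1.3958, f(x_11) = 0.984733, coefficient = 2
x_12 = 1.5000, f(x_12) = 0.997495, coefficient = 1

I ≈ (0.104167/2) × 17.229368 = 0.897363
Exact value: 0.898175
Error: 0.000812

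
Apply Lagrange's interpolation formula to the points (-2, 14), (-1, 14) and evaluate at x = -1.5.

Lagrange interpolation formula:
P(x) = Σ yᵢ × Lᵢ(x)
where Lᵢ(x) = Π_{j≠i} (x - xⱼ)/(xᵢ - xⱼ)

L_0(-1.5) = (-1.5 - (-1))/(-2 - (-1)) = 0.500000
L_1(-1.5) = (-1.5 - (-2))/(-1 - (-2)) = 0.500000

P(-1.5) = 14×L_0(-1.5) + 14×L_1(-1.5)
P(-1.5) = 14.000000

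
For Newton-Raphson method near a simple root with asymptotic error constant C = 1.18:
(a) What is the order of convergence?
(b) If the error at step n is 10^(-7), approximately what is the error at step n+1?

(a) Newton-Raphson has quadratic (order 2) convergence near simple roots.
    This means |e_{n+1}| ≈ C|e_n|².

(b) With |e_n| = 10^(-7) and C = 1.18:
    |e_{n+1}| ≈ 1.18 × (10^(-7))² = 1.18 × 10^(-14)

(a) 2 (quadratic); (b) |e_{n+1}| ≈ 1.180e-14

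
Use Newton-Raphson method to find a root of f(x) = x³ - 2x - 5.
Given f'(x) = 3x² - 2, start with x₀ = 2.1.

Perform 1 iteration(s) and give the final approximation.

f(x) = x³ - 2x - 5
f'(x) = 3x² - 2
x₀ = 2.1

Newton-Raphson formula: x_{n+1} = x_n - f(x_n)/f'(x_n)

Iteration 1:
  f(2.100000) = 0.061000
  f'(2.100000) = 11.230000
  x_1 = 2.100000 - 0.061000/11.230000 = 2.094568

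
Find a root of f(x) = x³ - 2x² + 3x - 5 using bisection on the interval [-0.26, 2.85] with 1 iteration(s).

f(x) = x³ - 2x² + 3x - 5
Initial interval: [-0.26, 2.85]

Iteration 1:
  c_1 = (-0.260000 + 2.850000)/2 = 1.295000
  f(c_1) = f(1.295000) = -2.297303
  f(a) × f(c) ≥ 0, new interval: [1.295000, 2.850000]

After 1 iteration(s), the approximation is c_1 = 1.295000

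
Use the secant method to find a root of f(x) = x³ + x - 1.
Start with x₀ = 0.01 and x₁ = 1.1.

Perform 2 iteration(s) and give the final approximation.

f(x) = x³ + x - 1
x₀ = 0.01, x₁ = 1.1

Secant formula: x_{n+1} = x_n - f(x_n)(x_n - x_{n-1})/(f(x_n) - f(x_{n-1}))

Iteration 1:
  f(0.010000) = -0.989999
  f(1.100000) = 1.431000
  x_2 = 1.100000 - 1.431000×(1.100000 - 0.010000)/(1.431000 - (-0.989999))
       = 0.455725
Iteration 2:
  f(1.100000) = 1.431000
  f(0.455725) = -0.449628
  x_3 = 0.455725 - (-0.449628)×(0.455725 - 1.100000)/(-0.449628 - 1.431000)
       = 0.609761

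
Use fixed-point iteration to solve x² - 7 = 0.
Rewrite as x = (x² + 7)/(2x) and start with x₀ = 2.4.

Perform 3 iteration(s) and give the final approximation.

Equation: x² - 7 = 0
Fixed-point form: x = (x² + 7)/(2x)
x₀ = 2.4

x_1 = g(2.400000) = 2.658333
x_2 = g(2.658333) = 2.645781
x_3 = g(2.645781) = 2.645751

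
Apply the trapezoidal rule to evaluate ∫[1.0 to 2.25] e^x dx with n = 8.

f(x) = e^x
a = 1.0, b = 2.25, n = 8
h = (b - a)/n = 0.156250

Trapezoidal rule: (h/2)[f(x₀) + 2f(x₁) + 2f(x₂) + ... + f(xₙ)]

x_0 = 1.0000, f(x_0) = 2.718282, coefficient = 1
x_1 = 1.1562, f(x_1) = 3.177993, coefficient = 2
x_2 = 1.3125, f(x_2) = 3.715451, coefficient = 2
x_3 = 1.4688, f(x_3) = 4.343802, coefficient = 2
x_4 = 1.6250, f(x_4) = 5.078419, coefficient = 2
x_5 = 1.7812, f(x_5) = 5.937273, coefficient = 2
x_6 = 1.9375, f(x_6) = 6.941376, coefficient = 2
x_7 = 2.0938, f(x_7) = 8.115291, coefficient = 2
x_8 = 2.2500, f(x_8) = 9.487736, coefficient = 1

I ≈ (0.156250/2) × 86.825227 = 6.783221
Exact value: 6.769454
Error: 0.013767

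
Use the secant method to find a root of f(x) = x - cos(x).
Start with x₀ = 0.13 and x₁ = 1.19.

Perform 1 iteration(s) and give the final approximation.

f(x) = x - cos(x)
x₀ = 0.13, x₁ = 1.19

Secant formula: x_{n+1} = x_n - f(x_n)(x_n - x_{n-1})/(f(x_n) - f(x_{n-1}))

Iteration 1:
  f(0.130000) = -0.861562
  f(1.190000) = 0.818340
  x_2 = 1.190000 - 0.818340×(1.190000 - 0.130000)/(0.818340 - (-0.861562))
       = 0.673636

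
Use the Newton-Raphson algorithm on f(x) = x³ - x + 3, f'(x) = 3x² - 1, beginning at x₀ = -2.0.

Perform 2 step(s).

f(x) = x³ - x + 3
f'(x) = 3x² - 1
x₀ = -2.0

Newton-Raphson formula: x_{n+1} = x_n - f(x_n)/f'(x_n)

Iteration 1:
  f(-2.000000) = -3.000000
  f'(-2.000000) = 11.000000
  x_1 = -2.000000 - (-3.000000)/11.000000 = -1.727273
Iteration 2:
  f(-1.727273) = -0.425995
  f'(-1.727273) = 7.950413
  x_2 = -1.727273 - (-0.425995)/7.950413 = -1.673691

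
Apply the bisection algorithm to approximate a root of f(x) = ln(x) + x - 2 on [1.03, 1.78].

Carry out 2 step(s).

f(x) = ln(x) + x - 2
Initial interval: [1.03, 1.78]

Iteration 1:
  c_1 = (1.030000 + 1.780000)/2 = 1.405000
  f(c_1) = f(1.405000) = -0.254963
  f(a) × f(c) ≥ 0, new interval: [1.405000, 1.780000]
Iteration 2:
  c_2 = (1.405000 + 1.780000)/2 = 1.592500
  f(c_2) = f(1.592500) = 0.057805
  f(a) × f(c) < 0, new interval: [1.405000, 1.592500]

After 2 iteration(s), the approximation is c_2 = 1.592500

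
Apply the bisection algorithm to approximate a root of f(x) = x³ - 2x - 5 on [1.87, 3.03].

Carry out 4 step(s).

f(x) = x³ - 2x - 5
Initial interval: [1.87, 3.03]

Iteration 1:
  c_1 = (1.870000 + 3.030000)/2 = 2.450000
  f(c_1) = f(2.450000) = 4.806125
  f(a) × f(c) < 0, new interval: [1.870000, 2.450000]
Iteration 2:
  c_2 = (1.870000 + 2.450000)/2 = 2.160000
  f(c_2) = f(2.160000) = 0.757696
  f(a) × f(c) < 0, new interval: [1.870000, 2.160000]
Iteration 3:
  c_3 = (1.870000 + 2.160000)/2 = 2.015000
  f(c_3) = f(2.015000) = -0.848647
  f(a) × f(c) ≥ 0, new interval: [2.015000, 2.160000]
Iteration 4:
  c_4 = (2.015000 + 2.160000)/2 = 2.087500
  f(c_4) = f(2.087500) = -0.078393
  f(a) × f(c) ≥ 0, new interval: [2.087500, 2.160000]

After 4 iteration(s), the approximation is c_4 = 2.087500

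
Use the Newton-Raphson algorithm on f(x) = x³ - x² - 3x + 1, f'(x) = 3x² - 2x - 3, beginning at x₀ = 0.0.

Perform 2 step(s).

f(x) = x³ - x² - 3x + 1
f'(x) = 3x² - 2x - 3
x₀ = 0.0

Newton-Raphson formula: x_{n+1} = x_n - f(x_n)/f'(x_n)

Iteration 1:
  f(0.000000) = 1.000000
  f'(0.000000) = -3.000000
  x_1 = 0.000000 - 1.000000/(-3.000000) = 0.333333
Iteration 2:
  f(0.333333) = -0.074074
  f'(0.333333) = -3.333333
  x_2 = 0.333333 - (-0.074074)/(-3.333333) = 0.311111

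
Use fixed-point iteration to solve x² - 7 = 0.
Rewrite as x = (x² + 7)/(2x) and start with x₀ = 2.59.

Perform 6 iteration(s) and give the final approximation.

Equation: x² - 7 = 0
Fixed-point form: x = (x² + 7)/(2x)
x₀ = 2.59

x_1 = g(2.590000) = 2.646351
x_2 = g(2.646351) = 2.645751
x_3 = g(2.645751) = 2.645751
x_4 = g(2.645751) = 2.645751
x_5 = g(2.645751) = 2.645751
x_6 = g(2.645751) = 2.645751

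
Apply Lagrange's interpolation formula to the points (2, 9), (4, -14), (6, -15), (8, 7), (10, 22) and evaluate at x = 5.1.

Lagrange interpolation formula:
P(x) = Σ yᵢ × Lᵢ(x)
where Lᵢ(x) = Π_{j≠i} (x - xⱼ)/(xᵢ - xⱼ)

L_0(5.1) = (5.1 - 4)/(2 - 4) × (5.1 - 6)/(2 - 6) × (5.1 - 8)/(2 - 8) × (5.1 - 10)/(2 - 10) = -0.036635
L_1(5.1) = (5.1 - 2)/(4 - 2) × (5.1 - 6)/(4 - 6) × (5.1 - 8)/(4 - 8) × (5.1 - 10)/(4 - 10) = 0.412978
L_2(5.1) = (5.1 - 2)/(6 - 2) × (5.1 - 4)/(6 - 4) × (5.1 - 8)/(6 - 8) × (5.1 - 10)/(6 - 10) = 0.757127
L_3(5.1) = (5.1 - 2)/(8 - 2) × (5.1 - 4)/(8 - 4) × (5.1 - 6)/(8 - 6) × (5.1 - 10)/(8 - 10) = -0.156647
L_4(5.1) = (5.1 - 2)/(10 - 2) × (5.1 - 4)/(10 - 4) × (5.1 - 6)/(10 - 6) × (5.1 - 8)/(10 - 8) = 0.023177

P(5.1) = 9×L_0(5.1) + (-14)×L_1(5.1) + (-15)×L_2(5.1) + 7×L_3(5.1) + 22×L_4(5.1)
P(5.1) = -18.054935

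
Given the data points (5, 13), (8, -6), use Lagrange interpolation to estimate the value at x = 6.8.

Lagrange interpolation formula:
P(x) = Σ yᵢ × Lᵢ(x)
where Lᵢ(x) = Π_{j≠i} (x - xⱼ)/(xᵢ - xⱼ)

L_0(6.8) = (6.8 - 8)/(5 - 8) = 0.400000
L_1(6.8) = (6.8 - 5)/(8 - 5) = 0.600000

P(6.8) = 13×L_0(6.8) + (-6)×L_1(6.8)
P(6.8) = 1.600000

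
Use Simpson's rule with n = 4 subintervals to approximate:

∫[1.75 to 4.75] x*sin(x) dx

f(x) = x*sin(x)
a = 1.75, b = 4.75, n = 4
h = (b - a)/n = 0.750000

Simpson's rule: (h/3)[f(x₀) + 4f(x₁) + 2f(x₂) + ... + f(xₙ)]

x_0 = 1.7500, f(x_0) = 1.721975, coefficient = 1
x_1 = 2.5000, f(x_1) = 1.496180, coefficient = 4
x_2 = 3.2500, f(x_2) = -0.351634, coefficient = 2
x_3 = 4.0000, f(x_3) = -3.027210, coefficient = 4
x_4 = 4.7500, f(x_4) = -4.746641, coefficient = 1

I ≈ (0.750000/3) × -9.852052 = -2.463013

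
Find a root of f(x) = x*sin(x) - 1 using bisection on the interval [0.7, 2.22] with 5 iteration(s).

f(x) = x*sin(x) - 1
Initial interval: [0.7, 2.22]

Iteration 1:
  c_1 = (0.700000 + 2.220000)/2 = 1.460000
  f(c_1) = f(1.460000) = 0.451048
  f(a) × f(c) < 0, new interval: [0.700000, 1.460000]
Iteration 2:
  c_2 = (0.700000 + 1.460000)/2 = 1.080000
  f(c_2) = f(1.080000) = -0.047486
  f(a) × f(c) ≥ 0, new interval: [1.080000, 1.460000]
Iteration 3:
  c_3 = (1.080000 + 1.460000)/2 = 1.270000
  f(c_3) = f(1.270000) = 0.212978
  f(a) × f(c) < 0, new interval: [1.080000, 1.270000]
Iteration 4:
  c_4 = (1.080000 + 1.270000)/2 = 1.175000
  f(c_4) = f(1.175000) = 0.084161
  f(a) × f(c) < 0, new interval: [1.080000, 1.175000]
Iteration 5:
  c_5 = (1.080000 + 1.175000)/2 = 1.127500
  f(c_5) = f(1.127500) = 0.018519
  f(a) × f(c) < 0, new interval: [1.080000, 1.127500]

After 5 iteration(s), the approximation is c_5 = 1.127500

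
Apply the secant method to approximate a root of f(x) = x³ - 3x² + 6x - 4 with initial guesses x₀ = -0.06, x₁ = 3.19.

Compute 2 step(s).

f(x) = x³ - 3x² + 6x - 4
x₀ = -0.06, x₁ = 3.19

Secant formula: x_{n+1} = x_n - f(x_n)(x_n - x_{n-1})/(f(x_n) - f(x_{n-1}))

Iteration 1:
  f(-0.060000) = -4.371016
  f(3.190000) = 17.073459
  x_2 = 3.190000 - 17.073459×(3.190000 - (-0.060000))/(17.073459 - (-4.371016))
       = 0.602446
Iteration 2:
  f(3.190000) = 17.073459
  f(0.602446) = -1.255496
  x_3 = 0.602446 - (-1.255496)×(0.602446 - 3.190000)/(-1.255496 - 17.073459)
       = 0.779688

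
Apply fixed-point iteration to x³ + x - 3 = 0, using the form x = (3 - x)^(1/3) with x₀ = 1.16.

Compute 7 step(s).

Equation: x³ + x - 3 = 0
Fixed-point form: x = (3 - x)^(1/3)
x₀ = 1.16

x_1 = g(1.160000) = 1.225385
x_2 = g(1.225385) = 1.210695
x_3 = g(1.210695) = 1.214026
x_4 = g(1.214026) = 1.213272
x_5 = g(1.213272) = 1.213443
x_6 = g(1.213443) = 1.213405
x_7 = g(1.213405) = 1.213413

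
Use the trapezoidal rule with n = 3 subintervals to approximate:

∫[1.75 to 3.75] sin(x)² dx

f(x) = sin(x)²
a = 1.75, b = 3.75, n = 3
h = (b - a)/n = 0.666667

Trapezoidal rule: (h/2)[f(x₀) + 2f(x₁) + 2f(x₂) + ... + f(xₙ)]

x_0 = 1.7500, f(x_0) = 0.968228, coefficient = 1
x_1 = 2.4167, f(x_1) = 0.439675, coefficient = 2
x_2 = 3.0833, f(x_2) = 0.003390, coefficient = 2
x_3 = 3.7500, f(x_3) = 0.326682, coefficient = 1

I ≈ (0.666667/2) × 2.181042 = 0.727014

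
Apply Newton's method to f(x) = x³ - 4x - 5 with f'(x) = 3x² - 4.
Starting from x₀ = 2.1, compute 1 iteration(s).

f(x) = x³ - 4x - 5
f'(x) = 3x² - 4
x₀ = 2.1

Newton-Raphson formula: x_{n+1} = x_n - f(x_n)/f'(x_n)

Iteration 1:
  f(2.100000) = -4.139000
  f'(2.100000) = 9.230000
  x_1 = 2.100000 - (-4.139000)/9.230000 = 2.548429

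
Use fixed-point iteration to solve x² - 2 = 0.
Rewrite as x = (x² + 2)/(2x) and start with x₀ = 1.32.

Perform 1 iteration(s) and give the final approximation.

Equation: x² - 2 = 0
Fixed-point form: x = (x² + 2)/(2x)
x₀ = 1.32

x_1 = g(1.320000) = 1.417576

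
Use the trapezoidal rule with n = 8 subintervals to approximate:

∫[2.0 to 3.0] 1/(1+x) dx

f(x) = 1/(1+x)
a = 2.0, b = 3.0, n = 8
h = (b - a)/n = 0.125000

Trapezoidal rule: (h/2)[f(x₀) + 2f(x₁) + 2f(x₂) + ... + f(xₙ)]

x_0 = 2.0000, f(x_0) = 0.333333, coefficient = 1
x_1 = 2.1250, f(x_1) = 0.320000, coefficient = 2
x_2 = 2.2500, f(x_2) = 0.307692, coefficient = 2
x_3 = 2.3750, f(x_3) = 0.296296, coefficient = 2
x_4 = 2.5000, f(x_4) = 0.285714, coefficient = 2
x_5 = 2.6250, f(x_5) = 0.275862, coefficient = 2
x_6 = 2.7500, f(x_6) = 0.266667, coefficient = 2
x_7 = 2.8750, f(x_7) = 0.258065, coefficient = 2
x_8 = 3.0000, f(x_8) = 0.250000, coefficient = 1

I ≈ (0.125000/2) × 4.603926 = 0.287745
Exact value: 0.287682
Error: 0.000063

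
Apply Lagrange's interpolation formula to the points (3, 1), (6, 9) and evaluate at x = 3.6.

Lagrange interpolation formula:
P(x) = Σ yᵢ × Lᵢ(x)
where Lᵢ(x) = Π_{j≠i} (x - xⱼ)/(xᵢ - xⱼ)

L_0(3.6) = (3.6 - 6)/(3 - 6) = 0.800000
L_1(3.6) = (3.6 - 3)/(6 - 3) = 0.200000

P(3.6) = 1×L_0(3.6) + 9×L_1(3.6)
P(3.6) = 2.600000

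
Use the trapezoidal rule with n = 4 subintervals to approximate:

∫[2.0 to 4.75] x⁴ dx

f(x) = x⁴
a = 2.0, b = 4.75, n = 4
h = (b - a)/n = 0.687500

Trapezoidal rule: (h/2)[f(x₀) + 2f(x₁) + 2f(x₂) + ... + f(xₙ)]

x_0 = 2.0000, f(x_0) = 16.000000, coefficient = 1
x_1 = 2.6875, f(x_1) = 52.166763, coefficient = 2
x_2 = 3.3750, f(x_2) = 129.746338, coefficient = 2
x_3 = 4.0625, f(x_3) = 272.378922, coefficient = 2
x_4 = 4.7500, f(x_4) = 509.066406, coefficient = 1

I ≈ (0.687500/2) × 1433.650452 = 492.817343
Exact value: 477.213086
Error: 15.604257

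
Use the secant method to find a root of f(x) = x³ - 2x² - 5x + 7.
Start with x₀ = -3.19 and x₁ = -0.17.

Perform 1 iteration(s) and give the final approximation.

f(x) = x³ - 2x² - 5x + 7
x₀ = -3.19, x₁ = -0.17

Secant formula: x_{n+1} = x_n - f(x_n)(x_n - x_{n-1})/(f(x_n) - f(x_{n-1}))

Iteration 1:
  f(-3.190000) = -29.863959
  f(-0.170000) = 7.787287
  x_2 = -0.170000 - 7.787287×(-0.170000 - (-3.190000))/(7.787287 - (-29.863959))
       = -0.794617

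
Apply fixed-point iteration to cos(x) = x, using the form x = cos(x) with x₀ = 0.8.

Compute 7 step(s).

Equation: cos(x) = x
Fixed-point form: x = cos(x)
x₀ = 0.8

x_1 = g(0.800000) = 0.696707
x_2 = g(0.696707) = 0.766960
x_3 = g(0.766960) = 0.720024
x_4 = g(0.720024) = 0.751790
x_5 = g(0.751790) = 0.730468
x_6 = g(0.730468) = 0.744863
x_7 = g(0.744863) = 0.735181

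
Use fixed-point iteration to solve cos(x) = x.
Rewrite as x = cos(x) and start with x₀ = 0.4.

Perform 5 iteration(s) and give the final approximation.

Equation: cos(x) = x
Fixed-point form: x = cos(x)
x₀ = 0.4

x_1 = g(0.400000) = 0.921061
x_2 = g(0.921061) = 0.604976
x_3 = g(0.604976) = 0.822516
x_4 = g(0.822516) = 0.680380
x_5 = g(0.680380) = 0.777334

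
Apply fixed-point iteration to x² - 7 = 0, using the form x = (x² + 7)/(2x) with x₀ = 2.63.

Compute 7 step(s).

Equation: x² - 7 = 0
Fixed-point form: x = (x² + 7)/(2x)
x₀ = 2.63

x_1 = g(2.630000) = 2.645798
x_2 = g(2.645798) = 2.645751
x_3 = g(2.645751) = 2.645751
x_4 = g(2.645751) = 2.645751
x_5 = g(2.645751) = 2.645751
x_6 = g(2.645751) = 2.645751
x_7 = g(2.645751) = 2.645751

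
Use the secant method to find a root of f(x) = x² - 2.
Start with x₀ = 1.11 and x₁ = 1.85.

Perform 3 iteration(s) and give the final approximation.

f(x) = x² - 2
x₀ = 1.11, x₁ = 1.85

Secant formula: x_{n+1} = x_n - f(x_n)(x_n - x_{n-1})/(f(x_n) - f(x_{n-1}))

Iteration 1:
  f(1.110000) = -0.767900
  f(1.850000) = 1.422500
  x_2 = 1.850000 - 1.422500×(1.850000 - 1.110000)/(1.422500 - (-0.767900))
       = 1.369426
Iteration 2:
  f(1.850000) = 1.422500
  f(1.369426) = -0.124673
  x_3 = 1.369426 - (-0.124673)×(1.369426 - 1.850000)/(-0.124673 - 1.422500)
       = 1.408151
Iteration 3:
  f(1.369426) = -0.124673
  f(1.408151) = -0.017111
  x_4 = 1.408151 - (-0.017111)×(1.408151 - 1.369426)/(-0.017111 - (-0.124673))
       = 1.414311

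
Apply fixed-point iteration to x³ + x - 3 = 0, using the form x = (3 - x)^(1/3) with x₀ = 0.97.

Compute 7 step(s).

Equation: x³ + x - 3 = 0
Fixed-point form: x = (3 - x)^(1/3)
x₀ = 0.97

x_1 = g(0.970000) = 1.266189
x_2 = g(1.266189) = 1.201344
x_3 = g(1.201344) = 1.216138
x_4 = g(1.216138) = 1.212794
x_5 = g(1.212794) = 1.213551
x_6 = g(1.213551) = 1.213380
x_7 = g(1.213380) = 1.213419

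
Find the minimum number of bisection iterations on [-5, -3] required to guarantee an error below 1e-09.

We need (b-a)/2^n ≤ 1e-09
(-3 - (-5))/2^n ≤ 1e-09
2/2^n ≤ 1e-09
2^n ≥ 2000000000
n ≥ log₂(2000000000) = 30.90
n ≥ 31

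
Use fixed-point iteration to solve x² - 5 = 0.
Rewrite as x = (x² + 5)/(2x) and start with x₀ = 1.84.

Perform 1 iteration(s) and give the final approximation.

Equation: x² - 5 = 0
Fixed-point form: x = (x² + 5)/(2x)
x₀ = 1.84

x_1 = g(1.840000) = 2.278696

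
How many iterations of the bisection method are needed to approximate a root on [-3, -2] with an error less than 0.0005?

We need (b-a)/2^n ≤ 0.0005
(-2 - (-3))/2^n ≤ 0.0005
1/2^n ≤ 0.0005
2^n ≥ 2000
n ≥ log₂(2000) = 10.97
n ≥ 11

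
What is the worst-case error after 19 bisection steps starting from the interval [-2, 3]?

Bisection error bound: |error| ≤ (b-a)/2^n
|error| ≤ (3 - (-2))/2^19 = 5/2^19
|error| ≤ 0.0000095367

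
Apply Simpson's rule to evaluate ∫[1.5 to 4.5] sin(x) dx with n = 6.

f(x) = sin(x)
a = 1.5, b = 4.5, n = 6
h = (b - a)/n = 0.500000

Simpson's rule: (h/3)[f(x₀) + 4f(x₁) + 2f(x₂) + ... + f(xₙ)]

x_0 = 1.5000, f(x_0) = 0.997495, coefficient = 1
x_1 = 2.0000, f(x_1) = 0.909297, coefficient = 4
x_2 = 2.5000, f(x_2) = 0.598472, coefficient = 2
x_3 = 3.0000, f(x_3) = 0.141120, coefficient = 4
x_4 = 3.5000, f(x_4) = -0.350783, coefficient = 2
x_5 = 4.0000, f(x_5) = -0.756802, coefficient = 4
x_6 = 4.5000, f(x_6) = -0.977530, coefficient = 1

I ≈ (0.500000/3) × 1.689802 = 0.281634
Exact value: 0.281533
Error: 0.000101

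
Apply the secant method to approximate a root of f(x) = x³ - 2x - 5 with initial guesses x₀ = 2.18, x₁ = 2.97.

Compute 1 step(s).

f(x) = x³ - 2x - 5
x₀ = 2.18, x₁ = 2.97

Secant formula: x_{n+1} = x_n - f(x_n)(x_n - x_{n-1})/(f(x_n) - f(x_{n-1}))

Iteration 1:
  f(2.180000) = 1.000232
  f(2.970000) = 15.258073
  x_2 = 2.970000 - 15.258073×(2.970000 - 2.180000)/(15.258073 - 1.000232)
       = 2.124579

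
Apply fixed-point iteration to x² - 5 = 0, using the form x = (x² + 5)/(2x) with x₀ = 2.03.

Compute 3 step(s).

Equation: x² - 5 = 0
Fixed-point form: x = (x² + 5)/(2x)
x₀ = 2.03

x_1 = g(2.030000) = 2.246527
x_2 = g(2.246527) = 2.236092
x_3 = g(2.236092) = 2.236068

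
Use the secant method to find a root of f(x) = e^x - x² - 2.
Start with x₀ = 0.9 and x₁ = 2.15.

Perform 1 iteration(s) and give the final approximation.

f(x) = e^x - x² - 2
x₀ = 0.9, x₁ = 2.15

Secant formula: x_{n+1} = x_n - f(x_n)(x_n - x_{n-1})/(f(x_n) - f(x_{n-1}))

Iteration 1:
  f(0.900000) = -0.350397
  f(2.150000) = 1.962358
  x_2 = 2.150000 - 1.962358×(2.150000 - 0.900000)/(1.962358 - (-0.350397))
       = 1.089383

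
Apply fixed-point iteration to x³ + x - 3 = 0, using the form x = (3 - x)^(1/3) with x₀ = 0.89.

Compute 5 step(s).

Equation: x³ + x - 3 = 0
Fixed-point form: x = (3 - x)^(1/3)
x₀ = 0.89

x_1 = g(0.890000) = 1.282609
x_2 = g(1.282609) = 1.197539
x_3 = g(1.197539) = 1.216994
x_4 = g(1.216994) = 1.212600
x_5 = g(1.212600) = 1.213595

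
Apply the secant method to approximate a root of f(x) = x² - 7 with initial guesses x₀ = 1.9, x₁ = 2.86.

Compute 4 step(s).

f(x) = x² - 7
x₀ = 1.9, x₁ = 2.86

Secant formula: x_{n+1} = x_n - f(x_n)(x_n - x_{n-1})/(f(x_n) - f(x_{n-1}))

Iteration 1:
  f(1.900000) = -3.390000
  f(2.860000) = 1.179600
  x_2 = 2.860000 - 1.179600×(2.860000 - 1.900000)/(1.179600 - (-3.390000))
       = 2.612185
Iteration 2:
  f(2.860000) = 1.179600
  f(2.612185) = -0.176490
  x_3 = 2.612185 - (-0.176490)×(2.612185 - 2.860000)/(-0.176490 - 1.179600)
       = 2.644437
Iteration 3:
  f(2.612185) = -0.176490
  f(2.644437) = -0.006952
  x_4 = 2.644437 - (-0.006952)×(2.644437 - 2.612185)/(-0.006952 - (-0.176490))
       = 2.645760
Iteration 4:
  f(2.644437) = -0.006952
  f(2.645760) = 0.000044
  x_5 = 2.645760 - 0.000044×(2.645760 - 2.644437)/(0.000044 - (-0.006952))
       = 2.645751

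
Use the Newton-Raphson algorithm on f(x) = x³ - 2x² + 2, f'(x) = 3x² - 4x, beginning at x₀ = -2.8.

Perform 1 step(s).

f(x) = x³ - 2x² + 2
f'(x) = 3x² - 4x
x₀ = -2.8

Newton-Raphson formula: x_{n+1} = x_n - f(x_n)/f'(x_n)

Iteration 1:
  f(-2.800000) = -35.632000
  f'(-2.800000) = 34.720000
  x_1 = -2.800000 - (-35.632000)/34.720000 = -1.773733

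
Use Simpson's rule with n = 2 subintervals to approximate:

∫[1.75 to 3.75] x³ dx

f(x) = x³
a = 1.75, b = 3.75, n = 2
h = (b - a)/n = 1.000000

Simpson's rule: (h/3)[f(x₀) + 4f(x₁) + 2f(x₂) + ... + f(xₙ)]

x_0 = 1.7500, f(x_0) = 5.359375, coefficient = 1
x_1 = 2.7500, f(x_1) = 20.796875, coefficient = 4
x_2 = 3.7500, f(x_2) = 52.734375, coefficient = 1

I ≈ (1.000000/3) × 141.281250 = 47.093750
Exact value: 47.093750
Error: 0.000000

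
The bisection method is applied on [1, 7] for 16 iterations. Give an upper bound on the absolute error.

Bisection error bound: |error| ≤ (b-a)/2^n
|error| ≤ (7 - 1)/2^16 = 6/2^16
|error| ≤ 0.0000915527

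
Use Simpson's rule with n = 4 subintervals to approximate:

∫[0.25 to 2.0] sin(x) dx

f(x) = sin(x)
a = 0.25, b = 2.0, n = 4
h = (b - a)/n = 0.437500

Simpson's rule: (h/3)[f(x₀) + 4f(x₁) + 2f(x₂) + ... + f(xₙ)]

x_0 = 0.2500, f(x_0) = 0.247404, coefficient = 1
x_1 = 0.6875, f(x_1) = 0.634607, coefficient = 4
x_2 = 1.1250, f(x_2) = 0.902268, coefficient = 2
x_3 = 1.5625, f(x_3) = 0.999966, coefficient = 4
x_4 = 2.0000, f(x_4) = 0.909297, coefficient = 1

I ≈ (0.437500/3) × 9.499527 = 1.385348
Exact value: 1.385059
Error: 0.000288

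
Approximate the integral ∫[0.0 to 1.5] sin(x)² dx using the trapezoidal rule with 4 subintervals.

f(x) = sin(x)²
a = 0.0, b = 1.5, n = 4
h = (b - a)/n = 0.375000

Trapezoidal rule: (h/2)[f(x₀) + 2f(x₁) + 2f(x₂) + ... + f(xₙ)]

x_0 = 0.0000, f(x_0) = 0.000000, coefficient = 1
x_1 = 0.3750, f(x_1) = 0.134156, coefficient = 2
x_2 = 0.7500, f(x_2) = 0.464631, coefficient = 2
x_3 = 1.1250, f(x_3) = 0.814087, coefficient = 2
x_4 = 1.5000, f(x_4) = 0.994996, coefficient = 1

I ≈ (0.375000/2) × 3.820744 = 0.716389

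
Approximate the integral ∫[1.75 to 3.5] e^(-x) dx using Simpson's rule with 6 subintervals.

f(x) = e^(-x)
a = 1.75, b = 3.5, n = 6
h = (b - a)/n = 0.291667

Simpson's rule: (h/3)[f(x₀) + 4f(x₁) + 2f(x₂) + ... + f(xₙ)]

x_0 = 1.7500, f(x_0) = 0.173774, coefficient = 1
x_1 = 2.0417, f(x_1) = 0.129812, coefficient = 4
x_2 = 2.3333, f(x_2) = 0.096972, coefficient = 2
x_3 = 2.6250, f(x_3) = 0.072440, coefficient = 4
x_4 = 2.9167, f(x_4) = 0.054114, coefficient = 2
x_5 = 3.2083, f(x_5) = 0.040424, coefficient = 4
x_6 = 3.5000, f(x_6) = 0.030197, coefficient = 1

I ≈ (0.291667/3) × 1.476846 = 0.143582
Exact value: 0.143577
Error: 0.000006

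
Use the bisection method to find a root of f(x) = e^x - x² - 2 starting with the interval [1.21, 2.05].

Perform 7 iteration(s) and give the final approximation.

f(x) = e^x - x² - 2
Initial interval: [1.21, 2.05]

Iteration 1:
  c_1 = (1.210000 + 2.050000)/2 = 1.630000
  f(c_1) = f(1.630000) = 0.446975
  f(a) × f(c) < 0, new interval: [1.210000, 1.630000]
Iteration 2:
  c_2 = (1.210000 + 1.630000)/2 = 1.420000
  f(c_2) = f(1.420000) = 0.120720
  f(a) × f(c) < 0, new interval: [1.210000, 1.420000]
Iteration 3:
  c_3 = (1.210000 + 1.420000)/2 = 1.315000
  f(c_3) = f(1.315000) = -0.004474
  f(a) × f(c) ≥ 0, new interval: [1.315000, 1.420000]
Iteration 4:
  c_4 = (1.315000 + 1.420000)/2 = 1.367500
  f(c_4) = f(1.367500) = 0.055468
  f(a) × f(c) < 0, new interval: [1.315000, 1.367500]
Iteration 5:
  c_5 = (1.315000 + 1.367500)/2 = 1.341250
  f(c_5) = f(1.341250) = 0.024869
  f(a) × f(c) < 0, new interval: [1.315000, 1.341250]
Iteration 6:
  c_6 = (1.315000 + 1.341250)/2 = 1.328125
  f(c_6) = f(1.328125) = 0.010045
  f(a) × f(c) < 0, new interval: [1.315000, 1.328125]
Iteration 7:
  c_7 = (1.315000 + 1.328125)/2 = 1.321562
  f(c_7) = f(1.321562) = 0.002748
  f(a) × f(c) < 0, new interval: [1.315000, 1.321562]

After 7 iteration(s), the approximation is c_7 = 1.321562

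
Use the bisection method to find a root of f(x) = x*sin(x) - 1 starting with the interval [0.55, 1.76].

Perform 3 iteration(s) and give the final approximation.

f(x) = x*sin(x) - 1
Initial interval: [0.55, 1.76]

Iteration 1:
  c_1 = (0.550000 + 1.760000)/2 = 1.155000
  f(c_1) = f(1.155000) = 0.056588
  f(a) × f(c) < 0, new interval: [0.550000, 1.155000]
Iteration 2:
  c_2 = (0.550000 + 1.155000)/2 = 0.852500
  f(c_2) = f(0.852500) = -0.358129
  f(a) × f(c) ≥ 0, new interval: [0.852500, 1.155000]
Iteration 3:
  c_3 = (0.852500 + 1.155000)/2 = 1.003750
  f(c_3) = f(1.003750) = -0.153346
  f(a) × f(c) ≥ 0, new interval: [1.003750, 1.155000]

After 3 iteration(s), the approximation is c_3 = 1.003750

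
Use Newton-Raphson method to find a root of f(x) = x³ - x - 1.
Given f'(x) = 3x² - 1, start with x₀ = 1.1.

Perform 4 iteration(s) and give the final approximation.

f(x) = x³ - x - 1
f'(x) = 3x² - 1
x₀ = 1.1

Newton-Raphson formula: x_{n+1} = x_n - f(x_n)/f'(x_n)

Iteration 1:
  f(1.100000) = -0.769000
  f'(1.100000) = 2.630000
  x_1 = 1.100000 - (-0.769000)/2.630000 = 1.392395
Iteration 2:
  f(1.392395) = 0.307132
  f'(1.392395) = 4.816295
  x_2 = 1.392395 - 0.307132/4.816295 = 1.328626
Iteration 3:
  f(1.328626) = 0.016727
  f'(1.328626) = 4.295742
  x_3 = 1.328626 - 0.016727/4.295742 = 1.324732
Iteration 4:
  f(1.324732) = 0.000060
  f'(1.324732) = 4.264746
  x_4 = 1.324732 - 0.000060/4.264746 = 1.324718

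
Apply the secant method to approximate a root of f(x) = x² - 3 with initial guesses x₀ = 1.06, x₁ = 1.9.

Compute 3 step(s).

f(x) = x² - 3
x₀ = 1.06, x₁ = 1.9

Secant formula: x_{n+1} = x_n - f(x_n)(x_n - x_{n-1})/(f(x_n) - f(x_{n-1}))

Iteration 1:
  f(1.060000) = -1.876400
  f(1.900000) = 0.610000
  x_2 = 1.900000 - 0.610000×(1.900000 - 1.060000)/(0.610000 - (-1.876400))
       = 1.693919
Iteration 2:
  f(1.900000) = 0.610000
  f(1.693919) = -0.130639
  x_3 = 1.693919 - (-0.130639)×(1.693919 - 1.900000)/(-0.130639 - 0.610000)
       = 1.730269
Iteration 3:
  f(1.693919) = -0.130639
  f(1.730269) = -0.006170
  x_4 = 1.730269 - (-0.006170)×(1.730269 - 1.693919)/(-0.006170 - (-0.130639))
       = 1.732071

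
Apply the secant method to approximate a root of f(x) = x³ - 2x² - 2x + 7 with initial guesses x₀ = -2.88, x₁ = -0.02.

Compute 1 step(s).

f(x) = x³ - 2x² - 2x + 7
x₀ = -2.88, x₁ = -0.02

Secant formula: x_{n+1} = x_n - f(x_n)(x_n - x_{n-1})/(f(x_n) - f(x_{n-1}))

Iteration 1:
  f(-2.880000) = -27.716672
  f(-0.020000) = 7.039192
  x_2 = -0.020000 - 7.039192×(-0.020000 - (-2.880000))/(7.039192 - (-27.716672))
       = -0.599243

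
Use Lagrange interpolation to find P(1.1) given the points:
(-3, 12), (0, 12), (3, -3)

Lagrange interpolation formula:
P(x) = Σ yᵢ × Lᵢ(x)
where Lᵢ(x) = Π_{j≠i} (x - xⱼ)/(xᵢ - xⱼ)

L_0(1.1) = (1.1 - 0)/(-3 - 0) × (1.1 - 3)/(-3 - 3) = -0.116111
L_1(1.1) = (1.1 - (-3))/(0 - (-3)) × (1.1 - 3)/(0 - 3) = 0.865556
L_2(1.1) = (1.1 - (-3))/(3 - (-3)) × (1.1 - 0)/(3 - 0) = 0.250556

P(1.1) = 12×L_0(1.1) + 12×L_1(1.1) + (-3)×L_2(1.1)
P(1.1) = 8.241667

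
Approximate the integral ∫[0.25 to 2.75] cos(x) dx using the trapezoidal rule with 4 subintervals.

f(x) = cos(x)
a = 0.25, b = 2.75, n = 4
h = (b - a)/n = 0.625000

Trapezoidal rule: (h/2)[f(x₀) + 2f(x₁) + 2f(x₂) + ... + f(xₙ)]

x_0 = 0.2500, f(x_0) = 0.968912, coefficient = 1
x_1 = 0.8750, f(x_1) = 0.640997, coefficient = 2
x_2 = 1.5000, f(x_2) = 0.070737, coefficient = 2
x_3 = 2.1250, f(x_3) = -0.526266, coefficient = 2
x_4 = 2.7500, f(x_4) = -0.924302, coefficient = 1

I ≈ (0.625000/2) × 0.415545 = 0.129858
Exact value: 0.134257
Error: 0.004399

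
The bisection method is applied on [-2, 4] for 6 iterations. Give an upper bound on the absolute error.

Bisection error bound: |error| ≤ (b-a)/2^n
|error| ≤ (4 - (-2))/2^6 = 6/2^6
|error| ≤ 0.0937500000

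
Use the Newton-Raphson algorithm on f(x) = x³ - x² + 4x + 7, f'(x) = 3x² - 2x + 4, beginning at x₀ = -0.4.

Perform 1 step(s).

f(x) = x³ - x² + 4x + 7
f'(x) = 3x² - 2x + 4
x₀ = -0.4

Newton-Raphson formula: x_{n+1} = x_n - f(x_n)/f'(x_n)

Iteration 1:
  f(-0.400000) = 5.176000
  f'(-0.400000) = 5.280000
  x_1 = -0.400000 - 5.176000/5.280000 = -1.380303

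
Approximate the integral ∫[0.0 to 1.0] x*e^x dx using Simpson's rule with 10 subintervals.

f(x) = x*e^x
a = 0.0, b = 1.0, n = 10
h = (b - a)/n = 0.100000

Simpson's rule: (h/3)[f(x₀) + 4f(x₁) + 2f(x₂) + ... + f(xₙ)]

x_0 = 0.0000, f(x_0) = 0.000000, coefficient = 1
x_1 = 0.1000, f(x_1) = 0.110517, coefficient = 4
x_2 = 0.2000, f(x_2) = 0.244281, coefficient = 2
x_3 = 0.3000, f(x_3) = 0.404958, coefficient = 4
x_4 = 0.4000, f(x_4) = 0.596730, coefficient = 2
x_5 = 0.5000, f(x_5) = 0.824361, coefficient = 4
x_6 = 0.6000, f(x_6) = 1.093271, coefficient = 2
x_7 = 0.7000, f(x_7) = 1.409627, coefficient = 4
x_8 = 0.8000, f(x_8) = 1.780433, coefficient = 2
x_9 = 0.9000, f(x_9) = 2.213643, coefficient = 4
x_10 = 1.0000, f(x_10) = 2.718282, coefficient = 1

I ≈ (0.100000/3) × 30.000131 = 1.000004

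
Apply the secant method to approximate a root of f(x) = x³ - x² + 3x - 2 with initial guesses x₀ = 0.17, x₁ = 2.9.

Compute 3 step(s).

f(x) = x³ - x² + 3x - 2
x₀ = 0.17, x₁ = 2.9

Secant formula: x_{n+1} = x_n - f(x_n)(x_n - x_{n-1})/(f(x_n) - f(x_{n-1}))

Iteration 1:
  f(0.170000) = -1.513987
  f(2.900000) = 22.679000
  x_2 = 2.900000 - 22.679000×(2.900000 - 0.170000)/(22.679000 - (-1.513987))
       = 0.340842
Iteration 2:
  f(2.900000) = 22.679000
  f(0.340842) = -1.054050
  x_3 = 0.340842 - (-1.054050)×(0.340842 - 2.900000)/(-1.054050 - 22.679000)
       = 0.454501
Iteration 3:
  f(0.340842) = -1.054050
  f(0.454501) = -0.749180
  x_4 = 0.454501 - (-0.749180)×(0.454501 - 0.340842)/(-0.749180 - (-1.054050))
       = 0.733805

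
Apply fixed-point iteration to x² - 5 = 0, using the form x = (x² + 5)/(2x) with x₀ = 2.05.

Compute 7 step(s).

Equation: x² - 5 = 0
Fixed-point form: x = (x² + 5)/(2x)
x₀ = 2.05

x_1 = g(2.050000) = 2.244512
x_2 = g(2.244512) = 2.236084
x_3 = g(2.236084) = 2.236068
x_4 = g(2.236068) = 2.236068
x_5 = g(2.236068) = 2.236068
x_6 = g(2.236068) = 2.236068
x_7 = g(2.236068) = 2.236068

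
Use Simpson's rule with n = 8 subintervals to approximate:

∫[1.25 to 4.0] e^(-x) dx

f(x) = e^(-x)
a = 1.25, b = 4.0, n = 8
h = (b - a)/n = 0.343750

Simpson's rule: (h/3)[f(x₀) + 4f(x₁) + 2f(x₂) + ... + f(xₙ)]

x_0 = 1.2500, f(x_0) = 0.286505, coefficient = 1
x_1 = 1.5938, f(x_1) = 0.203162, coefficient = 4
x_2 = 1.9375, f(x_2) = 0.144064, coefficient = 2
x_3 = 2.2812, f(x_3) = 0.102156, coefficient = 4
x_4 = 2.6250, f(x_4) = 0.072440, coefficient = 2
x_5 = 2.9688, f(x_5) = 0.051367, coefficient = 4
x_6 = 3.3125, f(x_6) = 0.036425, coefficient = 2
x_7 = 3.6562, f(x_7) = 0.025829, coefficient = 4
x_8 = 4.0000, f(x_8) = 0.018316, coefficient = 1

I ≈ (0.343750/3) × 2.340739 = 0.268210
Exact value: 0.268189
Error: 0.000021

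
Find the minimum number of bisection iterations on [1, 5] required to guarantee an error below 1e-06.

We need (b-a)/2^n ≤ 1e-06
(5 - 1)/2^n ≤ 1e-06
4/2^n ≤ 1e-06
2^n ≥ 4000000
n ≥ log₂(4000000) = 21.93
n ≥ 22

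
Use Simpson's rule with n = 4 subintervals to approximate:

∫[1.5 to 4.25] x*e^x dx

f(x) = x*e^x
a = 1.5, b = 4.25, n = 4
h = (b - a)/n = 0.687500

Simpson's rule: (h/3)[f(x₀) + 4f(x₁) + 2f(x₂) + ... + f(xₙ)]

x_0 = 1.5000, f(x_0) = 6.722534, coefficient = 1
x_1 = 2.1875, f(x_1) = 19.496975, coefficient = 4
x_2 = 2.8750, f(x_2) = 50.960594, coefficient = 2
x_3 = 3.5625, f(x_3) = 125.582454, coefficient = 4
x_4 = 4.2500, f(x_4) = 297.948002, coefficient = 1

I ≈ (0.687500/3) × 986.909441 = 226.166747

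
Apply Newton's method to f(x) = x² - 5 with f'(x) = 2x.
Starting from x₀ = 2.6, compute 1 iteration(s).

f(x) = x² - 5
f'(x) = 2x
x₀ = 2.6

Newton-Raphson formula: x_{n+1} = x_n - f(x_n)/f'(x_n)

Iteration 1:
  f(2.600000) = 1.760000
  f'(2.600000) = 5.200000
  x_1 = 2.600000 - 1.760000/5.200000 = 2.261538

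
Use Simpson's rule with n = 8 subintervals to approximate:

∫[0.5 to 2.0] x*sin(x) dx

f(x) = x*sin(x)
a = 0.5, b = 2.0, n = 8
h = (b - a)/n = 0.187500

Simpson's rule: (h/3)[f(x₀) + 4f(x₁) + 2f(x₂) + ... + f(xₙ)]

x_0 = 0.5000, f(x_0) = 0.239713, coefficient = 1
x_1 = 0.6875, f(x_1) = 0.436292, coefficient = 4
x_2 = 0.8750, f(x_2) = 0.671601, coefficient = 2
x_3 = 1.0625, f(x_3) = 0.928173, coefficient = 4
x_4 = 1.2500, f(x_4) = 1.186231, coefficient = 2
x_5 = 1.4375, f(x_5) = 1.424748, coefficient = 4
x_6 = 1.6250, f(x_6) = 1.622613, coefficient = 2
x_7 = 1.8125, f(x_7) = 1.759814, coefficient = 4
x_8 = 2.0000, f(x_8) = 1.818595, coefficient = 1

I ≈ (0.187500/3) × 27.215307 = 1.700957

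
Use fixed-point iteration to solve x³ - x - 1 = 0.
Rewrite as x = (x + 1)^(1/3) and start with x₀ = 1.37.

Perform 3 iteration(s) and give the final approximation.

Equation: x³ - x - 1 = 0
Fixed-point form: x = (x + 1)^(1/3)
x₀ = 1.37

x_1 = g(1.370000) = 1.333264
x_2 = g(1.333264) = 1.326339
x_3 = g(1.326339) = 1.325026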